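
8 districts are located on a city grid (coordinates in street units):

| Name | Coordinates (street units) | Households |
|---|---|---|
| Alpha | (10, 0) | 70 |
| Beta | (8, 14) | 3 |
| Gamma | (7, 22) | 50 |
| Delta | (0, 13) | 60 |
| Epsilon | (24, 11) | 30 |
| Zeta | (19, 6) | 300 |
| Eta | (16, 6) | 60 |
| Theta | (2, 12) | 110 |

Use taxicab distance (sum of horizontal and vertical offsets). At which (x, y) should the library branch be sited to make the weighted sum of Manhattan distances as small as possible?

Manhattan distance separates: Σwᵢ(|x−xᵢ|+|y−yᵢ|) = Σwᵢ|x−xᵢ| + Σwᵢ|y−yᵢ|, so x and y are optimised independently as 1-D weighted medians.
Total weight W = 683; half = 341.5.
x-coordinate, sorted with cumulative weight:
  x=0 (Delta, w=60) cum 60
  x=2 (Theta, w=110) cum 170
  x=7 (Gamma, w=50) cum 220
  x=8 (Beta, w=3) cum 223
  x=10 (Alpha, w=70) cum 293
  x=16 (Eta, w=60) cum 353  ← median
  x=19 (Zeta, w=300) cum 653
  x=24 (Epsilon, w=30) cum 683
⇒ x* = 16
y-coordinate, sorted with cumulative weight:
  y=0 (Alpha, w=70) cum 70
  y=6 (Zeta, w=300) cum 370  ← median
  y=6 (Eta, w=60) cum 430
  y=11 (Epsilon, w=30) cum 460
  y=12 (Theta, w=110) cum 570
  y=13 (Delta, w=60) cum 630
  y=14 (Beta, w=3) cum 633
  y=22 (Gamma, w=50) cum 683
⇒ y* = 6

(16, 6)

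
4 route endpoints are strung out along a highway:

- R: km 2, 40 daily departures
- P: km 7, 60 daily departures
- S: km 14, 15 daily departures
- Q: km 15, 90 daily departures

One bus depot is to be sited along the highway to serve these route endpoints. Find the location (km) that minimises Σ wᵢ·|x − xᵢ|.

x = 14

For a sum of weighted absolute distances on a line, the optimum is the weighted median (not the mean). Total weight W = 205; half-weight = 102.5.
Sort by position and accumulate weight:
  km 2 (R, w=40) → cum 40
  km 7 (P, w=60) → cum 100
  km 14 (S, w=15) → cum 115  ≥ 102.5 → median here
  km 15 (Q, w=90) → cum 205
Optimal location: km 14.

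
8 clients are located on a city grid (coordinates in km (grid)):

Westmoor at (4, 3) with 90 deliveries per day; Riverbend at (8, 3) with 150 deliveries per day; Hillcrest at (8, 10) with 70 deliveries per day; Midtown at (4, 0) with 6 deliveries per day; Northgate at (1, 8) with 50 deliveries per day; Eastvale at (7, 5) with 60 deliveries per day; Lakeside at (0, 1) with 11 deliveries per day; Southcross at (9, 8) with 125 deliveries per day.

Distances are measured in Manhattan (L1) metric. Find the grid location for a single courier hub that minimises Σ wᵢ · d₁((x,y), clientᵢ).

(8, 5)

Manhattan distance separates: Σwᵢ(|x−xᵢ|+|y−yᵢ|) = Σwᵢ|x−xᵢ| + Σwᵢ|y−yᵢ|, so x and y are optimised independently as 1-D weighted medians.
Total weight W = 562; half = 281.
x-coordinate, sorted with cumulative weight:
  x=0 (Lakeside, w=11) cum 11
  x=1 (Northgate, w=50) cum 61
  x=4 (Westmoor, w=90) cum 151
  x=4 (Midtown, w=6) cum 157
  x=7 (Eastvale, w=60) cum 217
  x=8 (Riverbend, w=150) cum 367  ← median
  x=8 (Hillcrest, w=70) cum 437
  x=9 (Southcross, w=125) cum 562
⇒ x* = 8
y-coordinate, sorted with cumulative weight:
  y=0 (Midtown, w=6) cum 6
  y=1 (Lakeside, w=11) cum 17
  y=3 (Westmoor, w=90) cum 107
  y=3 (Riverbend, w=150) cum 257
  y=5 (Eastvale, w=60) cum 317  ← median
  y=8 (Northgate, w=50) cum 367
  y=8 (Southcross, w=125) cum 492
  y=10 (Hillcrest, w=70) cum 562
⇒ y* = 5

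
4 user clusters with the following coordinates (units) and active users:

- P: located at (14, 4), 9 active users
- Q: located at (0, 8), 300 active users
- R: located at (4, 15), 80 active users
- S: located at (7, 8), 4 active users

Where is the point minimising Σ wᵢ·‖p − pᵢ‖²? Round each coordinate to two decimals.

(1.21, 9.33)

The minimiser of Σwᵢ‖p−pᵢ‖² is the weighted centroid p* = (Σwᵢpᵢ)/(Σwᵢ).
Σwᵢ = 393.
Σwᵢxᵢ = 9·14 + 300·0 + 80·4 + 4·7 = 474.
Σwᵢyᵢ = 9·4 + 300·8 + 80·15 + 4·8 = 3668.
x* = 474/393 = 1.21, y* = 3668/393 = 9.33.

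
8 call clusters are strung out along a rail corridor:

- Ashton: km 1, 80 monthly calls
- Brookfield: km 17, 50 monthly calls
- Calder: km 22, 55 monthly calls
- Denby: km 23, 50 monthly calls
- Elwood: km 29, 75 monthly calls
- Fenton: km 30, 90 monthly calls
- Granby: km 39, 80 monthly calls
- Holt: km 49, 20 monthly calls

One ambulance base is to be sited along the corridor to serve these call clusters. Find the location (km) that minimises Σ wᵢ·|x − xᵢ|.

x = 29

For a sum of weighted absolute distances on a line, the optimum is the weighted median (not the mean). Total weight W = 500; half-weight = 250.
Sort by position and accumulate weight:
  km 1 (Ashton, w=80) → cum 80
  km 17 (Brookfield, w=50) → cum 130
  km 22 (Calder, w=55) → cum 185
  km 23 (Denby, w=50) → cum 235
  km 29 (Elwood, w=75) → cum 310  ≥ 250 → median here
  km 30 (Fenton, w=90) → cum 400
  km 39 (Granby, w=80) → cum 480
  km 49 (Holt, w=20) → cum 500
Optimal location: km 29.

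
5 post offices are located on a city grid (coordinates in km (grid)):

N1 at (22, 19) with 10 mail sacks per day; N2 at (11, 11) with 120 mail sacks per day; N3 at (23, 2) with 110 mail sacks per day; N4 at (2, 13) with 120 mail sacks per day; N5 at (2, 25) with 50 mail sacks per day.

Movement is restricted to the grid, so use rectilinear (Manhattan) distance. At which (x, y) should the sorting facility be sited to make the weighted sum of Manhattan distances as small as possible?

Manhattan distance separates: Σwᵢ(|x−xᵢ|+|y−yᵢ|) = Σwᵢ|x−xᵢ| + Σwᵢ|y−yᵢ|, so x and y are optimised independently as 1-D weighted medians.
Total weight W = 410; half = 205.
x-coordinate, sorted with cumulative weight:
  x=2 (N4, w=120) cum 120
  x=2 (N5, w=50) cum 170
  x=11 (N2, w=120) cum 290  ← median
  x=22 (N1, w=10) cum 300
  x=23 (N3, w=110) cum 410
⇒ x* = 11
y-coordinate, sorted with cumulative weight:
  y=2 (N3, w=110) cum 110
  y=11 (N2, w=120) cum 230  ← median
  y=13 (N4, w=120) cum 350
  y=19 (N1, w=10) cum 360
  y=25 (N5, w=50) cum 410
⇒ y* = 11

(11, 11)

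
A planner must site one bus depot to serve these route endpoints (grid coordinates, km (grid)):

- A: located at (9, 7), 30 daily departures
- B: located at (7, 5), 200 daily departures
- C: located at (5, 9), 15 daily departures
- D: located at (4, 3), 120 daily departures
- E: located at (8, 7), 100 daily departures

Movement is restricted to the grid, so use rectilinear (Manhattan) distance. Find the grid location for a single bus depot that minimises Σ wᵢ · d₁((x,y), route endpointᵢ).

(7, 5)

Manhattan distance separates: Σwᵢ(|x−xᵢ|+|y−yᵢ|) = Σwᵢ|x−xᵢ| + Σwᵢ|y−yᵢ|, so x and y are optimised independently as 1-D weighted medians.
Total weight W = 465; half = 232.5.
x-coordinate, sorted with cumulative weight:
  x=4 (D, w=120) cum 120
  x=5 (C, w=15) cum 135
  x=7 (B, w=200) cum 335  ← median
  x=8 (E, w=100) cum 435
  x=9 (A, w=30) cum 465
⇒ x* = 7
y-coordinate, sorted with cumulative weight:
  y=3 (D, w=120) cum 120
  y=5 (B, w=200) cum 320  ← median
  y=7 (A, w=30) cum 350
  y=7 (E, w=100) cum 450
  y=9 (C, w=15) cum 465
⇒ y* = 5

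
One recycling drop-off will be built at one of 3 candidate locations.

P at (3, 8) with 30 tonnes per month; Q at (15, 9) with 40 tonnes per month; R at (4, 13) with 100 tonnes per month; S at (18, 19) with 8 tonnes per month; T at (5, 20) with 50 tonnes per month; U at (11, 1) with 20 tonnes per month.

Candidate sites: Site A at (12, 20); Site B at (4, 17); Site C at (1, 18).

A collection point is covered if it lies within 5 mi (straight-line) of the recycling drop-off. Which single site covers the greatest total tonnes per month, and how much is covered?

Coverage radius r = 5 mi; a point is covered iff (Δx)²+(Δy)² ≤ 5² = 25.
  Site A (12, 20): covers {none} → 0
  Site B (4, 17): covers {R, T} → 150
  Site C (1, 18): covers {T} → 50
Maximum coverage at Site B: 150 tonnes per month.

Site B, covering 150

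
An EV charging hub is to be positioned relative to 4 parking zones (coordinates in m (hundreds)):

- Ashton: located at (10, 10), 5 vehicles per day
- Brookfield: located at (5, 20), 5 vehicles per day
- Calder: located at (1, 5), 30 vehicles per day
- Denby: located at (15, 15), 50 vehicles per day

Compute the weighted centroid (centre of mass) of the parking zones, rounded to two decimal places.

The minimiser of Σwᵢ‖p−pᵢ‖² is the weighted centroid p* = (Σwᵢpᵢ)/(Σwᵢ).
Σwᵢ = 90.
Σwᵢxᵢ = 5·10 + 5·5 + 30·1 + 50·15 = 855.
Σwᵢyᵢ = 5·10 + 5·20 + 30·5 + 50·15 = 1050.
x* = 855/90 = 9.50, y* = 1050/90 = 11.67.

(9.50, 11.67)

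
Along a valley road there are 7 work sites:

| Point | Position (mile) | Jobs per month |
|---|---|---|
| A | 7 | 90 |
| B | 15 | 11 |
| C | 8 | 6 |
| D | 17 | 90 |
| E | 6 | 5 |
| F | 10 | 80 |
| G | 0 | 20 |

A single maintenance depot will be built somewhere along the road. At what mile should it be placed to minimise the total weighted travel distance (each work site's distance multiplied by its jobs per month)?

x = 10

For a sum of weighted absolute distances on a line, the optimum is the weighted median (not the mean). Total weight W = 302; half-weight = 151.
Sort by position and accumulate weight:
  mile 0 (G, w=20) → cum 20
  mile 6 (E, w=5) → cum 25
  mile 7 (A, w=90) → cum 115
  mile 8 (C, w=6) → cum 121
  mile 10 (F, w=80) → cum 201  ≥ 151 → median here
  mile 15 (B, w=11) → cum 212
  mile 17 (D, w=90) → cum 302
Optimal location: mile 10.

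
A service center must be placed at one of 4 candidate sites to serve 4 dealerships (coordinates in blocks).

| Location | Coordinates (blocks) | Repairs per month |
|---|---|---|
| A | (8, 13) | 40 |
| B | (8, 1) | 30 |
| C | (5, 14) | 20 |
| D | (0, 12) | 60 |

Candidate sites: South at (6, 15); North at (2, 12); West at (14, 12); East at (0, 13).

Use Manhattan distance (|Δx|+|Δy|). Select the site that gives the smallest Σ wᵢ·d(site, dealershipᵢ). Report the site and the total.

Total weighted distance at each candidate:
  South (6, 15): total = 1220
  North (2, 12): total = 1010
  West (14, 12): total = 1850
  East (0, 13): total = 1100
Minimum is at North with total 1010 blocks.

North, total 1010 blocks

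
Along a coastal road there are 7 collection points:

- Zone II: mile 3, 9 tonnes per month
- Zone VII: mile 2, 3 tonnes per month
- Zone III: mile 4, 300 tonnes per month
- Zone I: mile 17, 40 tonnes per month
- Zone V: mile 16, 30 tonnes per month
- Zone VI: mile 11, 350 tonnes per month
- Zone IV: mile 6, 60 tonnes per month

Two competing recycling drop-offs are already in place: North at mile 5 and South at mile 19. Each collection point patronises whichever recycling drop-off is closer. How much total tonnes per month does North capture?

The indifferent point is the midpoint (5+19)/2 = 12; collection points left of it (closer to North at 5) go to North, those right go to South.
  Zone VII at 2 (w=3) → North
  Zone II at 3 (w=9) → North
  Zone III at 4 (w=300) → North
  Zone IV at 6 (w=60) → North
  Zone VI at 11 (w=350) → North
  Zone V at 16 (w=30) → South
  Zone I at 17 (w=40) → South
North captures 722; South captures 70.

722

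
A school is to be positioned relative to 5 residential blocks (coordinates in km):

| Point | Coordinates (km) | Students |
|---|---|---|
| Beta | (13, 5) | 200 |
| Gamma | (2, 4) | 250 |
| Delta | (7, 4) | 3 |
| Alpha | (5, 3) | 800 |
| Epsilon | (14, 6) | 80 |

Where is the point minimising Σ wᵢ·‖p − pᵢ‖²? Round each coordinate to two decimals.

The minimiser of Σwᵢ‖p−pᵢ‖² is the weighted centroid p* = (Σwᵢpᵢ)/(Σwᵢ).
Σwᵢ = 1333.
Σwᵢxᵢ = 200·13 + 250·2 + 3·7 + 800·5 + 80·14 = 8241.
Σwᵢyᵢ = 200·5 + 250·4 + 3·4 + 800·3 + 80·6 = 4892.
x* = 8241/1333 = 6.18, y* = 4892/1333 = 3.67.

(6.18, 3.67)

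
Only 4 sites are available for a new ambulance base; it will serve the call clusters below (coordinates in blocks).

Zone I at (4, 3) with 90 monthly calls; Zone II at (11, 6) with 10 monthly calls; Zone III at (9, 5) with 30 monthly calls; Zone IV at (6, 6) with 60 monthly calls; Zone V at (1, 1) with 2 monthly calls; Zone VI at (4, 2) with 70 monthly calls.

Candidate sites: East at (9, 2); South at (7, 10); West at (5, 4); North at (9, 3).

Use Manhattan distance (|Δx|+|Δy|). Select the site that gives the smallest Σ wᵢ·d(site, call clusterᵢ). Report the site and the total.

Total weighted distance at each candidate:
  East (9, 2): total = 1478
  South (7, 10): total = 2290
  West (5, 4): total = 814
  North (9, 3): total = 1360
Minimum is at West with total 814 blocks.

West, total 814 blocks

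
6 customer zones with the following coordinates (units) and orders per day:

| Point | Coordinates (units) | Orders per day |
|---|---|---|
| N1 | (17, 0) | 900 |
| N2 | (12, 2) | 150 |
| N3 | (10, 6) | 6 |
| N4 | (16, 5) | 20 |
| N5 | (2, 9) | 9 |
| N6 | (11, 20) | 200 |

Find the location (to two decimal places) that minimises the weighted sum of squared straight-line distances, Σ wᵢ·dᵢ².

The minimiser of Σwᵢ‖p−pᵢ‖² is the weighted centroid p* = (Σwᵢpᵢ)/(Σwᵢ).
Σwᵢ = 1285.
Σwᵢxᵢ = 900·17 + 150·12 + 6·10 + 20·16 + 9·2 + 200·11 = 19698.
Σwᵢyᵢ = 900·0 + 150·2 + 6·6 + 20·5 + 9·9 + 200·20 = 4517.
x* = 19698/1285 = 15.33, y* = 4517/1285 = 3.52.

(15.33, 3.52)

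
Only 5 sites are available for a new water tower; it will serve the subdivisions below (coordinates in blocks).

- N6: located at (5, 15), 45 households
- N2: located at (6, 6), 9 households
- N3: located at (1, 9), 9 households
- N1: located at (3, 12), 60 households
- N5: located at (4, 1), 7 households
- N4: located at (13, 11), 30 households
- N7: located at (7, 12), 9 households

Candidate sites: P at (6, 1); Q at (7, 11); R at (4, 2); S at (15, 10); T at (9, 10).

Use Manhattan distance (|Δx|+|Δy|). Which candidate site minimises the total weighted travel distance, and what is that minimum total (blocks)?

Q, total 976 blocks

Total weighted distance at each candidate:
  P (6, 1): total = 2309
  Q (7, 11): total = 976
  R (4, 2): total = 2098
  S (15, 10): total = 2087
  T (9, 10): total = 1313
Minimum is at Q with total 976 blocks.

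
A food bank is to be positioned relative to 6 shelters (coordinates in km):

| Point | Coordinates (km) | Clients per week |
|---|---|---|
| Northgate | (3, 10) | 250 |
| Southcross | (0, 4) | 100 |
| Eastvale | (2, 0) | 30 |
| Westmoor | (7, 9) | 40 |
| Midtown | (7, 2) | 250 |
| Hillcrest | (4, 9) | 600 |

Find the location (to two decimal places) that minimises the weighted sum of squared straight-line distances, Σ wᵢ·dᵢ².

The minimiser of Σwᵢ‖p−pᵢ‖² is the weighted centroid p* = (Σwᵢpᵢ)/(Σwᵢ).
Σwᵢ = 1270.
Σwᵢxᵢ = 250·3 + 100·0 + 30·2 + 40·7 + 250·7 + 600·4 = 5240.
Σwᵢyᵢ = 250·10 + 100·4 + 30·0 + 40·9 + 250·2 + 600·9 = 9160.
x* = 5240/1270 = 4.13, y* = 9160/1270 = 7.21.

(4.13, 7.21)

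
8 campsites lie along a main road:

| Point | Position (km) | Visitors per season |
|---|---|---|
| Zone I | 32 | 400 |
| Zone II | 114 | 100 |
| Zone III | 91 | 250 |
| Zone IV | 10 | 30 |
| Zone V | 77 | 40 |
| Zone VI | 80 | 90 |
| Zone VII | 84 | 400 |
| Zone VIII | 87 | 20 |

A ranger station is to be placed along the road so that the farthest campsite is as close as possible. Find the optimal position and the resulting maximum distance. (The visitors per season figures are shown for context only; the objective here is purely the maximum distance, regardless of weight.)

The 1-center on a line is the midpoint of the two extreme points: leftmost at 10, rightmost at 114.
Optimal location = (10 + 114)/2 = 62; maximum distance = (114 − 10)/2 = 52.

location 62, max distance 52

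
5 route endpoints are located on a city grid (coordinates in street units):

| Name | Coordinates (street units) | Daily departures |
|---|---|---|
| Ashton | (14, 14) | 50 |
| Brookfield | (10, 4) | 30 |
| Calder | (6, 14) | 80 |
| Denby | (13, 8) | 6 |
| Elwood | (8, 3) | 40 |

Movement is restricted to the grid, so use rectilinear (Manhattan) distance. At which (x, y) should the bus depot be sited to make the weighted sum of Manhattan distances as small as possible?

Manhattan distance separates: Σwᵢ(|x−xᵢ|+|y−yᵢ|) = Σwᵢ|x−xᵢ| + Σwᵢ|y−yᵢ|, so x and y are optimised independently as 1-D weighted medians.
Total weight W = 206; half = 103.
x-coordinate, sorted with cumulative weight:
  x=6 (Calder, w=80) cum 80
  x=8 (Elwood, w=40) cum 120  ← median
  x=10 (Brookfield, w=30) cum 150
  x=13 (Denby, w=6) cum 156
  x=14 (Ashton, w=50) cum 206
⇒ x* = 8
y-coordinate, sorted with cumulative weight:
  y=3 (Elwood, w=40) cum 40
  y=4 (Brookfield, w=30) cum 70
  y=8 (Denby, w=6) cum 76
  y=14 (Ashton, w=50) cum 126  ← median
  y=14 (Calder, w=80) cum 206
⇒ y* = 14

(8, 14)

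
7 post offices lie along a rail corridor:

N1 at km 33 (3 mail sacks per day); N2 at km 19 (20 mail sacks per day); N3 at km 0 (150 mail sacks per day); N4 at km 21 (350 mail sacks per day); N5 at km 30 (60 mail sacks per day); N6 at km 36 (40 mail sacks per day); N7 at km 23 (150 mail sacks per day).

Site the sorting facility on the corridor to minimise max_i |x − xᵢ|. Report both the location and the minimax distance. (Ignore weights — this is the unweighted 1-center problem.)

The 1-center on a line is the midpoint of the two extreme points: leftmost at 0, rightmost at 36.
Optimal location = (0 + 36)/2 = 18; maximum distance = (36 − 0)/2 = 18.

location 18, max distance 18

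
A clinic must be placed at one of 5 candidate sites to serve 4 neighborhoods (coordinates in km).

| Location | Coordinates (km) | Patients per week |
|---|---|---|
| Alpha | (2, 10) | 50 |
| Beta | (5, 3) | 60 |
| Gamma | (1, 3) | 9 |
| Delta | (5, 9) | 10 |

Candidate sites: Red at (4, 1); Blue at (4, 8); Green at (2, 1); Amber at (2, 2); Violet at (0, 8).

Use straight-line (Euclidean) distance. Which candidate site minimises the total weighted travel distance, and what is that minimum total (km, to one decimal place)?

Blue, total 514.0 km

Total weighted distance at each candidate:
  Red (4, 1): total = 708.2
  Blue (4, 8): total = 514.0
  Green (2, 1): total = 771.9
  Amber (2, 2): total = 678.6
  Violet (0, 8): total = 662.6
Minimum is at Blue with total 514.0 km.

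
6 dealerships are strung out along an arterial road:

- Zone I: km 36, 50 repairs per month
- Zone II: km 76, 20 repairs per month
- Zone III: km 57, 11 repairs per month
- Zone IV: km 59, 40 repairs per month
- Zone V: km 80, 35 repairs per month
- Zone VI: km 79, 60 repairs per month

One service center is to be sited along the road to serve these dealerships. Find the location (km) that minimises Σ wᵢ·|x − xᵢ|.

x = 76

For a sum of weighted absolute distances on a line, the optimum is the weighted median (not the mean). Total weight W = 216; half-weight = 108.
Sort by position and accumulate weight:
  km 36 (Zone I, w=50) → cum 50
  km 57 (Zone III, w=11) → cum 61
  km 59 (Zone IV, w=40) → cum 101
  km 76 (Zone II, w=20) → cum 121  ≥ 108 → median here
  km 79 (Zone VI, w=60) → cum 181
  km 80 (Zone V, w=35) → cum 216
Optimal location: km 76.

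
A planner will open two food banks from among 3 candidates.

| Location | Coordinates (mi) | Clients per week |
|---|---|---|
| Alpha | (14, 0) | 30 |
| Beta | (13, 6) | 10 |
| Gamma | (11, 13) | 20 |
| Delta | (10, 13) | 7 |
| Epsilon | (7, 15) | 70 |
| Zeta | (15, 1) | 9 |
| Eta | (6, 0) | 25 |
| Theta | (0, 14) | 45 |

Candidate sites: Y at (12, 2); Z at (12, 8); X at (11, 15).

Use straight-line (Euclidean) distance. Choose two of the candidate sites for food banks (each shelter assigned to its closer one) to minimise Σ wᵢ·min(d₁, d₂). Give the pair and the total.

Evaluate every pair (each demand assigned to the nearer of the two):
  {Y, X}: total = 1145.4
  {Z, X}: total = 1421.0
  {Y, Z}: total = 1639.4
Best pair: {Y, X} with total 1145.4.

{Y, X}, total 1145.4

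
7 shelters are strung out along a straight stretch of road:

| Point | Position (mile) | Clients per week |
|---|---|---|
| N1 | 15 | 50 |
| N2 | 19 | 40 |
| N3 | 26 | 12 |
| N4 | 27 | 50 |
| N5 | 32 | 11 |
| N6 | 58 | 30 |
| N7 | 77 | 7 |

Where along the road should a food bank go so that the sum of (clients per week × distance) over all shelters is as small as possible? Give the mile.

For a sum of weighted absolute distances on a line, the optimum is the weighted median (not the mean). Total weight W = 200; half-weight = 100.
Sort by position and accumulate weight:
  mile 15 (N1, w=50) → cum 50
  mile 19 (N2, w=40) → cum 90
  mile 26 (N3, w=12) → cum 102  ≥ 100 → median here
  mile 27 (N4, w=50) → cum 152
  mile 32 (N5, w=11) → cum 163
  mile 58 (N6, w=30) → cum 193
  mile 77 (N7, w=7) → cum 200
Optimal location: mile 26.

x = 26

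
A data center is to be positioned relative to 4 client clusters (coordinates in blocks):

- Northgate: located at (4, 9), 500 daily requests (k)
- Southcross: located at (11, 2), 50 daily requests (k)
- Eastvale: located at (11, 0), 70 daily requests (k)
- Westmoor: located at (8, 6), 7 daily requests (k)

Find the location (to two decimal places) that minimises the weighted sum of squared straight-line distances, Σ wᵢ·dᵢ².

The minimiser of Σwᵢ‖p−pᵢ‖² is the weighted centroid p* = (Σwᵢpᵢ)/(Σwᵢ).
Σwᵢ = 627.
Σwᵢxᵢ = 500·4 + 50·11 + 70·11 + 7·8 = 3376.
Σwᵢyᵢ = 500·9 + 50·2 + 70·0 + 7·6 = 4642.
x* = 3376/627 = 5.38, y* = 4642/627 = 7.40.

(5.38, 7.40)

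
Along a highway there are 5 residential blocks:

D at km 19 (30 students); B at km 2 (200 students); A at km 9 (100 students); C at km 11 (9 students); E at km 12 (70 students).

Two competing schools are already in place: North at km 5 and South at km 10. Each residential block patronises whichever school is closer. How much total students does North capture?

200

The indifferent point is the midpoint (5+10)/2 = 7.5; residential blocks left of it (closer to North at 5) go to North, those right go to South.
  B at 2 (w=200) → North
  A at 9 (w=100) → South
  C at 11 (w=9) → South
  E at 12 (w=70) → South
  D at 19 (w=30) → South
North captures 200; South captures 209.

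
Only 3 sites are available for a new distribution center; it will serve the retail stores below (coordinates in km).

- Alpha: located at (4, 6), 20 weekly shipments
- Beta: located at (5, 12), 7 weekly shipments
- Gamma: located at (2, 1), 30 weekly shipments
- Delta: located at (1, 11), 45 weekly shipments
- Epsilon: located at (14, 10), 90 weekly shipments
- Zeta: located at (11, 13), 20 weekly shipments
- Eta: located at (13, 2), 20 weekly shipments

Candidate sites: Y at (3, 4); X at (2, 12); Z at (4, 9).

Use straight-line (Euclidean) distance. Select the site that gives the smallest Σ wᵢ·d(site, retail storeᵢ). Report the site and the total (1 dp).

Z, total 1785.5 km

Total weighted distance at each candidate:
  Y (3, 4): total = 2097.4
  X (2, 12): total = 2114.5
  Z (4, 9): total = 1785.5
Minimum is at Z with total 1785.5 km.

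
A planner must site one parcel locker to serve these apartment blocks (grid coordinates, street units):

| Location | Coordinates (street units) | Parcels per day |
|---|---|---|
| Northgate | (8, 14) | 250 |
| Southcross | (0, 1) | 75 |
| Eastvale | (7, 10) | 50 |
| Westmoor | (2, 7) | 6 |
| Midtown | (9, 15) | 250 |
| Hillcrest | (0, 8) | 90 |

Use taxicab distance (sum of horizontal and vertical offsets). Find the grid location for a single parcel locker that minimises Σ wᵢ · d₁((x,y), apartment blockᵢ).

(8, 14)

Manhattan distance separates: Σwᵢ(|x−xᵢ|+|y−yᵢ|) = Σwᵢ|x−xᵢ| + Σwᵢ|y−yᵢ|, so x and y are optimised independently as 1-D weighted medians.
Total weight W = 721; half = 360.5.
x-coordinate, sorted with cumulative weight:
  x=0 (Southcross, w=75) cum 75
  x=0 (Hillcrest, w=90) cum 165
  x=2 (Westmoor, w=6) cum 171
  x=7 (Eastvale, w=50) cum 221
  x=8 (Northgate, w=250) cum 471  ← median
  x=9 (Midtown, w=250) cum 721
⇒ x* = 8
y-coordinate, sorted with cumulative weight:
  y=1 (Southcross, w=75) cum 75
  y=7 (Westmoor, w=6) cum 81
  y=8 (Hillcrest, w=90) cum 171
  y=10 (Eastvale, w=50) cum 221
  y=14 (Northgate, w=250) cum 471  ← median
  y=15 (Midtown, w=250) cum 721
⇒ y* = 14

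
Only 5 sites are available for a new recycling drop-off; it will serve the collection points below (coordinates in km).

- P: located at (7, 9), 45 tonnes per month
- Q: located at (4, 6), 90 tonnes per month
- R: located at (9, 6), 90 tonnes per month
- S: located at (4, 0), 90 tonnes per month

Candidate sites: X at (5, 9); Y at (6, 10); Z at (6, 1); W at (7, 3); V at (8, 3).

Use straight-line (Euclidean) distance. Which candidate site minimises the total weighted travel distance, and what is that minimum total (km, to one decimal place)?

Total weighted distance at each candidate:
  X (5, 9): total = 1639.6
  Y (6, 10): total = 1834.0
  Z (6, 1): total = 1573.5
  W (7, 3): total = 1358.2
  V (8, 3): total = 1458.3
Minimum is at W with total 1358.2 km.

W, total 1358.2 km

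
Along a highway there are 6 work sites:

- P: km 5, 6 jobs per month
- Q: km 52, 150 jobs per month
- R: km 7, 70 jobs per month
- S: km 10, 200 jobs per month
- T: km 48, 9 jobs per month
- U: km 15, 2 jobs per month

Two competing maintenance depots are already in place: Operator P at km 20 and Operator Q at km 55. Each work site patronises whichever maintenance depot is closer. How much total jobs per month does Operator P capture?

278

The indifferent point is the midpoint (20+55)/2 = 37.5; work sites left of it (closer to Operator P at 20) go to Operator P, those right go to Operator Q.
  P at 5 (w=6) → Operator P
  R at 7 (w=70) → Operator P
  S at 10 (w=200) → Operator P
  U at 15 (w=2) → Operator P
  T at 48 (w=9) → Operator Q
  Q at 52 (w=150) → Operator Q
Operator P captures 278; Operator Q captures 159.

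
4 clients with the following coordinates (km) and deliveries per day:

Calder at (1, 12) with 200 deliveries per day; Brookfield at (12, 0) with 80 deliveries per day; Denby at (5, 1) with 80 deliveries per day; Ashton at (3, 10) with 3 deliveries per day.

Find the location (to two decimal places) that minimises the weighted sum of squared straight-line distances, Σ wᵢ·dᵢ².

(4.32, 6.91)

The minimiser of Σwᵢ‖p−pᵢ‖² is the weighted centroid p* = (Σwᵢpᵢ)/(Σwᵢ).
Σwᵢ = 363.
Σwᵢxᵢ = 200·1 + 80·12 + 80·5 + 3·3 = 1569.
Σwᵢyᵢ = 200·12 + 80·0 + 80·1 + 3·10 = 2510.
x* = 1569/363 = 4.32, y* = 2510/363 = 6.91.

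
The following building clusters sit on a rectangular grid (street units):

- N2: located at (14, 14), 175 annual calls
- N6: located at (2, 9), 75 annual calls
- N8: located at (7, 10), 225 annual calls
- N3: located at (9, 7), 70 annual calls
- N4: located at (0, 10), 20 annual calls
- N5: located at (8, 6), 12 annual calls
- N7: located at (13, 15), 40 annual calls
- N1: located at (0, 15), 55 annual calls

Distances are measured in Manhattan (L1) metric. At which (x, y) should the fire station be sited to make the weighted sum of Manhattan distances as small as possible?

(7, 10)

Manhattan distance separates: Σwᵢ(|x−xᵢ|+|y−yᵢ|) = Σwᵢ|x−xᵢ| + Σwᵢ|y−yᵢ|, so x and y are optimised independently as 1-D weighted medians.
Total weight W = 672; half = 336.
x-coordinate, sorted with cumulative weight:
  x=0 (N4, w=20) cum 20
  x=0 (N1, w=55) cum 75
  x=2 (N6, w=75) cum 150
  x=7 (N8, w=225) cum 375  ← median
  x=8 (N5, w=12) cum 387
  x=9 (N3, w=70) cum 457
  x=13 (N7, w=40) cum 497
  x=14 (N2, w=175) cum 672
⇒ x* = 7
y-coordinate, sorted with cumulative weight:
  y=6 (N5, w=12) cum 12
  y=7 (N3, w=70) cum 82
  y=9 (N6, w=75) cum 157
  y=10 (N8, w=225) cum 382  ← median
  y=10 (N4, w=20) cum 402
  y=14 (N2, w=175) cum 577
  y=15 (N7, w=40) cum 617
  y=15 (N1, w=55) cum 672
⇒ y* = 10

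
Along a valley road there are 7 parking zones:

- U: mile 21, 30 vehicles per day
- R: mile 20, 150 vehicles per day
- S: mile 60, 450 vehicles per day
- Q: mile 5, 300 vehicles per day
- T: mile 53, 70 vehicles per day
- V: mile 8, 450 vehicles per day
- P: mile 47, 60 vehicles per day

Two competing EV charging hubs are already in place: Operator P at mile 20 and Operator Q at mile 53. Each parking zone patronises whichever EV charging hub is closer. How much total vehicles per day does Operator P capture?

The indifferent point is the midpoint (20+53)/2 = 36.5; parking zones left of it (closer to Operator P at 20) go to Operator P, those right go to Operator Q.
  Q at 5 (w=300) → Operator P
  V at 8 (w=450) → Operator P
  R at 20 (w=150) → Operator P
  U at 21 (w=30) → Operator P
  P at 47 (w=60) → Operator Q
  T at 53 (w=70) → Operator Q
  S at 60 (w=450) → Operator Q
Operator P captures 930; Operator Q captures 580.

930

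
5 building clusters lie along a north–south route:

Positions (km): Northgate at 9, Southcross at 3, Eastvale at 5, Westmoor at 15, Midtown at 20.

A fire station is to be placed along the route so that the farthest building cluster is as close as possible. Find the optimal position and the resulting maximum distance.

The 1-center on a line is the midpoint of the two extreme points: leftmost at 3, rightmost at 20.
Optimal location = (3 + 20)/2 = 11.5; maximum distance = (20 − 3)/2 = 8.5.

location 11.5, max distance 8.5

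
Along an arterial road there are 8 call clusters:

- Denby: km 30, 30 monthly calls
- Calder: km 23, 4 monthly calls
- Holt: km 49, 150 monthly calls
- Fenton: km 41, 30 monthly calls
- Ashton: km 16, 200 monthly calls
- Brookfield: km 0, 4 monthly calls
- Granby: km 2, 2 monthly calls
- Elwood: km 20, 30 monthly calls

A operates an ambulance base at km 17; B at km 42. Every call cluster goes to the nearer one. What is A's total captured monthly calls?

The indifferent point is the midpoint (17+42)/2 = 29.5; call clusters left of it (closer to A at 17) go to A, those right go to B.
  Brookfield at 0 (w=4) → A
  Granby at 2 (w=2) → A
  Ashton at 16 (w=200) → A
  Elwood at 20 (w=30) → A
  Calder at 23 (w=4) → A
  Denby at 30 (w=30) → B
  Fenton at 41 (w=30) → B
  Holt at 49 (w=150) → B
A captures 240; B captures 210.

240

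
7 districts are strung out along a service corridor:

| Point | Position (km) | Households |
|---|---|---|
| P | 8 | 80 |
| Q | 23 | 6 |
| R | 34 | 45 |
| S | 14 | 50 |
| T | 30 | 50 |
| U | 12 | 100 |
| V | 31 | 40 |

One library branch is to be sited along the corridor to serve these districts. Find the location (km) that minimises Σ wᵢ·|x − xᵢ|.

x = 14

For a sum of weighted absolute distances on a line, the optimum is the weighted median (not the mean). Total weight W = 371; half-weight = 185.5.
Sort by position and accumulate weight:
  km 8 (P, w=80) → cum 80
  km 12 (U, w=100) → cum 180
  km 14 (S, w=50) → cum 230  ≥ 185.5 → median here
  km 23 (Q, w=6) → cum 236
  km 30 (T, w=50) → cum 286
  km 31 (V, w=40) → cum 326
  km 34 (R, w=45) → cum 371
Optimal location: km 14.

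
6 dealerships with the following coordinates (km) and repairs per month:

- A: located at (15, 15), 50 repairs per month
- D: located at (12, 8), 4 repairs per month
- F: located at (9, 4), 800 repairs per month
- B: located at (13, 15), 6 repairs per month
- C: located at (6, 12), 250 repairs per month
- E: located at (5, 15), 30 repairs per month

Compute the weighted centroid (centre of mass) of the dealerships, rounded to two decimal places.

(8.53, 6.60)

The minimiser of Σwᵢ‖p−pᵢ‖² is the weighted centroid p* = (Σwᵢpᵢ)/(Σwᵢ).
Σwᵢ = 1140.
Σwᵢxᵢ = 50·15 + 4·12 + 800·9 + 6·13 + 250·6 + 30·5 = 9726.
Σwᵢyᵢ = 50·15 + 4·8 + 800·4 + 6·15 + 250·12 + 30·15 = 7522.
x* = 9726/1140 = 8.53, y* = 7522/1140 = 6.60.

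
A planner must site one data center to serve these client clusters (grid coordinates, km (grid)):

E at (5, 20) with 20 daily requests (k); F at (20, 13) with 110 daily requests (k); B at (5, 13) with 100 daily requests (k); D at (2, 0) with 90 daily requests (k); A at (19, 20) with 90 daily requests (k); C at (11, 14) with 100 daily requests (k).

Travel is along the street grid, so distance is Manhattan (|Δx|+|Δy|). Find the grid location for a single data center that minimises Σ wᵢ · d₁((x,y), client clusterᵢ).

Manhattan distance separates: Σwᵢ(|x−xᵢ|+|y−yᵢ|) = Σwᵢ|x−xᵢ| + Σwᵢ|y−yᵢ|, so x and y are optimised independently as 1-D weighted medians.
Total weight W = 510; half = 255.
x-coordinate, sorted with cumulative weight:
  x=2 (D, w=90) cum 90
  x=5 (E, w=20) cum 110
  x=5 (B, w=100) cum 210
  x=11 (C, w=100) cum 310  ← median
  x=19 (A, w=90) cum 400
  x=20 (F, w=110) cum 510
⇒ x* = 11
y-coordinate, sorted with cumulative weight:
  y=0 (D, w=90) cum 90
  y=13 (F, w=110) cum 200
  y=13 (B, w=100) cum 300  ← median
  y=14 (C, w=100) cum 400
  y=20 (E, w=20) cum 420
  y=20 (A, w=90) cum 510
⇒ y* = 13

(11, 13)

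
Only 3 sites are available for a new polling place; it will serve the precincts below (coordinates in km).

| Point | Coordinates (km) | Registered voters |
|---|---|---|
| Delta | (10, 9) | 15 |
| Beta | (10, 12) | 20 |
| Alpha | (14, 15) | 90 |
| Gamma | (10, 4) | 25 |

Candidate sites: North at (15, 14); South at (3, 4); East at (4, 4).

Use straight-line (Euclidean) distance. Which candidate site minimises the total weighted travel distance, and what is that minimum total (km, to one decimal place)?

North, total 620.6 km

Total weighted distance at each candidate:
  North (15, 14): total = 620.6
  South (3, 4): total = 1916.7
  East (4, 4): total = 1805.1
Minimum is at North with total 620.6 km.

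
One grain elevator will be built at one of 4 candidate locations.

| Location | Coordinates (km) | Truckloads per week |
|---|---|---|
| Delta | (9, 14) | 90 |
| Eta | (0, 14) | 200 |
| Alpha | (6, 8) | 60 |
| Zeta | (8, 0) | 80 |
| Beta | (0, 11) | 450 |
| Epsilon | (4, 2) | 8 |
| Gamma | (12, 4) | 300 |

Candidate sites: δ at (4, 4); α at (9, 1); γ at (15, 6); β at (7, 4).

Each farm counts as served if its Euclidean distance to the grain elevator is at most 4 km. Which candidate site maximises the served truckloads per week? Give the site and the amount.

Coverage radius r = 4 km; a point is covered iff (Δx)²+(Δy)² ≤ 4² = 16.
  δ (4, 4): covers {Epsilon} → 8
  α (9, 1): covers {Zeta} → 80
  γ (15, 6): covers {Gamma} → 300
  β (7, 4): covers {Epsilon} → 8
Maximum coverage at γ: 300 truckloads per week.

γ, covering 300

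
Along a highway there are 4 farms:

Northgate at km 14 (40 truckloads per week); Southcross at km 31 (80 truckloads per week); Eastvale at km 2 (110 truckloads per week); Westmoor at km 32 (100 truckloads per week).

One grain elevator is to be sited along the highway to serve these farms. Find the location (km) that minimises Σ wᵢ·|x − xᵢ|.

x = 31

For a sum of weighted absolute distances on a line, the optimum is the weighted median (not the mean). Total weight W = 330; half-weight = 165.
Sort by position and accumulate weight:
  km 2 (Eastvale, w=110) → cum 110
  km 14 (Northgate, w=40) → cum 150
  km 31 (Southcross, w=80) → cum 230  ≥ 165 → median here
  km 32 (Westmoor, w=100) → cum 330
Optimal location: km 31.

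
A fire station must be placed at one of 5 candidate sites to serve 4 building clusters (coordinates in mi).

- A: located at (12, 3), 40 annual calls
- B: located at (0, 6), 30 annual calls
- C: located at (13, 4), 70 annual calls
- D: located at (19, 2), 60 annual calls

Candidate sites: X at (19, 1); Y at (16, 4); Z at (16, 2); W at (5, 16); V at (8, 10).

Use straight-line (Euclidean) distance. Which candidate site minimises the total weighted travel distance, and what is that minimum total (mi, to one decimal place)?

Y, total 1075.0 mi

Total weighted distance at each candidate:
  X (19, 1): total = 1410.2
  Y (16, 4): total = 1075.0
  Z (16, 2): total = 1092.1
  W (5, 16): total = 3123.5
  V (8, 10): total = 1953.6
Minimum is at Y with total 1075.0 mi.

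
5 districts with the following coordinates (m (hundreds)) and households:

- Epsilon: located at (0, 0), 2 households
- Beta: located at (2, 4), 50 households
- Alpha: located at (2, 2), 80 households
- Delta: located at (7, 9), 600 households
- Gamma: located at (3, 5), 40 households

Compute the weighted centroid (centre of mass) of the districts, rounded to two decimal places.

The minimiser of Σwᵢ‖p−pᵢ‖² is the weighted centroid p* = (Σwᵢpᵢ)/(Σwᵢ).
Σwᵢ = 772.
Σwᵢxᵢ = 2·0 + 50·2 + 80·2 + 600·7 + 40·3 = 4580.
Σwᵢyᵢ = 2·0 + 50·4 + 80·2 + 600·9 + 40·5 = 5960.
x* = 4580/772 = 5.93, y* = 5960/772 = 7.72.

(5.93, 7.72)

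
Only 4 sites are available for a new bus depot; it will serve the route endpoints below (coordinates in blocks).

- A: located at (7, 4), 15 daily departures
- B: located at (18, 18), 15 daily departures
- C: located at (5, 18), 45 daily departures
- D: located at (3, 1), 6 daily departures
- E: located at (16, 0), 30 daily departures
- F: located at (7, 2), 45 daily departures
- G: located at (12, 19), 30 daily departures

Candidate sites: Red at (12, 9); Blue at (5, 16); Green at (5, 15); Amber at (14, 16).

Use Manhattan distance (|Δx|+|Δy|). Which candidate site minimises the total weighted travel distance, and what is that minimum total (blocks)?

Total weighted distance at each candidate:
  Red (12, 9): total = 2427
  Blue (5, 16): total = 2457
  Green (5, 15): total = 2451
  Amber (14, 16): total = 2661
Minimum is at Red with total 2427 blocks.

Red, total 2427 blocks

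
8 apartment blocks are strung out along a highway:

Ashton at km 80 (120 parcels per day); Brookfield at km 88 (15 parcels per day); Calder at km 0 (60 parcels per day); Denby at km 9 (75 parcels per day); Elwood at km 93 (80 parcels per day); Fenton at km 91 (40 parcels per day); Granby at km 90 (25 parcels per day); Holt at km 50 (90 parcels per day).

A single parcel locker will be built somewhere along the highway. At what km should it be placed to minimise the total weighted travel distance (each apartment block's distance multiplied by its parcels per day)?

x = 80

For a sum of weighted absolute distances on a line, the optimum is the weighted median (not the mean). Total weight W = 505; half-weight = 252.5.
Sort by position and accumulate weight:
  km 0 (Calder, w=60) → cum 60
  km 9 (Denby, w=75) → cum 135
  km 50 (Holt, w=90) → cum 225
  km 80 (Ashton, w=120) → cum 345  ≥ 252.5 → median here
  km 88 (Brookfield, w=15) → cum 360
  km 90 (Granby, w=25) → cum 385
  km 91 (Fenton, w=40) → cum 425
  km 93 (Elwood, w=80) → cum 505
Optimal location: km 80.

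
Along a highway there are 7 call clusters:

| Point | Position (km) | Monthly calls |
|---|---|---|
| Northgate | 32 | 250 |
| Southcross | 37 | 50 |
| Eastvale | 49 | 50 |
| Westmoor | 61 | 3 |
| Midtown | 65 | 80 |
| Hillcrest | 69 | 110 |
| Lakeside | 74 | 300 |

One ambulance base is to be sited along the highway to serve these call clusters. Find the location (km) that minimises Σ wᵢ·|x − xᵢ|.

For a sum of weighted absolute distances on a line, the optimum is the weighted median (not the mean). Total weight W = 843; half-weight = 421.5.
Sort by position and accumulate weight:
  km 32 (Northgate, w=250) → cum 250
  km 37 (Southcross, w=50) → cum 300
  km 49 (Eastvale, w=50) → cum 350
  km 61 (Westmoor, w=3) → cum 353
  km 65 (Midtown, w=80) → cum 433  ≥ 421.5 → median here
  km 69 (Hillcrest, w=110) → cum 543
  km 74 (Lakeside, w=300) → cum 843
Optimal location: km 65.

x = 65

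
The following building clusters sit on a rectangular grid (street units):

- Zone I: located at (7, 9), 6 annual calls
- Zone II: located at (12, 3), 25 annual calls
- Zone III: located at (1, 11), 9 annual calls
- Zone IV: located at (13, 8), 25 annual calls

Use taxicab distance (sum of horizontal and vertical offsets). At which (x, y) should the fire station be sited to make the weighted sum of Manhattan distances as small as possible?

(12, 8)

Manhattan distance separates: Σwᵢ(|x−xᵢ|+|y−yᵢ|) = Σwᵢ|x−xᵢ| + Σwᵢ|y−yᵢ|, so x and y are optimised independently as 1-D weighted medians.
Total weight W = 65; half = 32.5.
x-coordinate, sorted with cumulative weight:
  x=1 (Zone III, w=9) cum 9
  x=7 (Zone I, w=6) cum 15
  x=12 (Zone II, w=25) cum 40  ← median
  x=13 (Zone IV, w=25) cum 65
⇒ x* = 12
y-coordinate, sorted with cumulative weight:
  y=3 (Zone II, w=25) cum 25
  y=8 (Zone IV, w=25) cum 50  ← median
  y=9 (Zone I, w=6) cum 56
  y=11 (Zone III, w=9) cum 65
⇒ y* = 8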